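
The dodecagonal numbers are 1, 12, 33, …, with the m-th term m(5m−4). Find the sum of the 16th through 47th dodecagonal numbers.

168368

Σ i(5i−4) = 5Σi² − 4Σi over i = 16..47.
Σi = 1128 − 120 = 1008 and Σi² = 35720 − 1240 = 34480.
5·34480 − 4·1008 = 168368.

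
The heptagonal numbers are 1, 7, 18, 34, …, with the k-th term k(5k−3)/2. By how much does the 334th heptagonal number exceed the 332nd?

334·(5·334 − 3)/2 = 278389 and 332·(5·332 − 3)/2 = 275062.
Difference: 278389 − 275062 = 3327.

3327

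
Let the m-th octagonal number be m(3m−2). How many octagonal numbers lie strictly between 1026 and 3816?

The n-th octagonal number is n(3n−2).
Smallest index with value > 1026: n = 19 (giving 1045).
Largest index with value < 3816: n = 35 (giving 3605).
Indices 19 through 35: 17 terms.

17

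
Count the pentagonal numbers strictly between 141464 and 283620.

127

The n-th pentagonal number is n(3n−1)/2.
Smallest index with value > 141464: n = 308 (giving 142142).
Largest index with value < 283620: n = 434 (giving 282317).
Indices 308 through 434: 127 terms.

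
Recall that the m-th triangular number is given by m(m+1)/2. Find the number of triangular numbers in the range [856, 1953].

22

The n-th triangular number is n(n+1)/2.
Smallest index with value ≥ 856: n = 41 (giving 861).
Largest index with value ≤ 1953: n = 62 (giving 1953).
Indices 41 through 62: 22 terms.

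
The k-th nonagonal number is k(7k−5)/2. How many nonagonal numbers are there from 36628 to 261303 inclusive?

171

The n-th nonagonal number is n(7n−5)/2.
Smallest index with value ≥ 36628: n = 103 (giving 36874).
Largest index with value ≤ 261303: n = 273 (giving 260169).
Indices 103 through 273: 171 terms.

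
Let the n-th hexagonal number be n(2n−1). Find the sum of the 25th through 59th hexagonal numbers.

129150

Σ i(2i−1) = 2Σi² − Σi over i = 25..59.
Σi = 1770 − 300 = 1470 and Σi² = 70210 − 4900 = 65310.
2·65310 − 1·1470 = 129150.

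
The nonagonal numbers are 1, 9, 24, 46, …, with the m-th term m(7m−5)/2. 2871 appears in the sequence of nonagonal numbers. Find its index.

Set n(7n−5)/2 = 2871, giving 7n² − 5n − 5742 = 0.
The discriminant is 25 + 56·2871 = 160801, and √160801 = 401.
So n = (5 + 401) / 14 = 406/14 = 29.

29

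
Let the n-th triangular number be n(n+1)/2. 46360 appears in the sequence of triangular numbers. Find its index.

Set n(n+1)/2 = 46360, giving n² + n − 92720 = 0.
So n = (-1 + 609) / 2 = 608/2 = 304.

304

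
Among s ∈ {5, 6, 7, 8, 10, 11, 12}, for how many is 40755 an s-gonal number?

2

s = 5: P(5, 165) = 40755. ✓
s = 6: P(6, 143) = 40755. ✓
s = 7: P(7, 127) = 40132 and P(7, 128) = 40768; 40755 is not s-gonal.
s = 8: P(8, 116) = 40136 and P(8, 117) = 40833; 40755 is not s-gonal.
s = 10: P(10, 101) = 40501 and P(10, 102) = 41310; 40755 is not s-gonal.
s = 11: P(11, 95) = 40280 and P(11, 96) = 41136; 40755 is not s-gonal.
s = 12: P(12, 90) = 40140 and P(12, 91) = 41041; 40755 is not s-gonal.
Hits: s ∈ {5, 6} → 2.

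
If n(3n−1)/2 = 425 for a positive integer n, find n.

17

Set n(3n−1)/2 = 425, giving 3n² − n − 850 = 0.
So n = (1 + 101) / 6 = 102/6 = 17.
Check: 17·(3·17 − 1)/2 = 425. ✓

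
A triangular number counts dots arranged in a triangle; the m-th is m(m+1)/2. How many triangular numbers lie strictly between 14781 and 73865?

The n-th triangular number is n(n+1)/2.
Smallest index with value > 14781: n = 172 (giving 14878).
Largest index with value < 73865: n = 383 (giving 73536).
Indices 172 through 383: 212 terms.

212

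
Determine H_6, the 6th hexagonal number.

The 6th hexagonal number is n(2n−1) with n = 6.
6·(2·6 − 1) = 6·11 = 66.

66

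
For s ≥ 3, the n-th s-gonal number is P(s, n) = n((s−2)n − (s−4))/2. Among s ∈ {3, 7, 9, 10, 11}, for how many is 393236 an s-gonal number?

1

s = 3: P(3, 886) = 392941 and P(3, 887) = 393828; 393236 is not s-gonal.
s = 7: P(7, 396) = 391446 and P(7, 397) = 393427; 393236 is not s-gonal.
s = 9: P(9, 335) = 391950 and P(9, 336) = 394296; 393236 is not s-gonal.
s = 10: P(10, 313) = 390937 and P(10, 314) = 393442; 393236 is not s-gonal.
s = 11: P(11, 296) = 393236. ✓
Hits: s ∈ {11} → 1.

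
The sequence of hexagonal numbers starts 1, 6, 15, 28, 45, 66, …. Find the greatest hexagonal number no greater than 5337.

Solve n(2n−1) ≤ 5337 for integer n.
n = 51 gives 5151 ≤ 5337, while n = 52 gives 5356 > 5337; so the answer is 5151.

5151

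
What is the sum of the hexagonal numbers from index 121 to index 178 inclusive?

Σ i(2i−1) = 2Σi² − Σi over i = 121..178.
Σi = 15931 − 7260 = 8671 and Σi² = 1895789 − 583220 = 1312569.
2·1312569 − 1·8671 = 2616467.

2616467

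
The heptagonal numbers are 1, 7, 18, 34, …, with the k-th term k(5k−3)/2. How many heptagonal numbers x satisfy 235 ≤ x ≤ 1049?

11

The n-th heptagonal number is n(5n−3)/2.
Smallest index with value ≥ 235: n = 10 (giving 235).
Largest index with value ≤ 1049: n = 20 (giving 970).
Indices 10 through 20: 11 terms.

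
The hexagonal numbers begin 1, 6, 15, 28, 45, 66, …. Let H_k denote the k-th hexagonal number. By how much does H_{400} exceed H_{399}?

1597

Consecutive hexagonal numbers differ by 4n − 3: here 4·400 − 3 = 1597.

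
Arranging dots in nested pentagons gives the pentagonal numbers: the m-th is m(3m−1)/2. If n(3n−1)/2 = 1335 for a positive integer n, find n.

30

Set n(3n−1)/2 = 1335, giving 3n² − n − 2670 = 0.
The discriminant is 1 + 24·1335 = 32041, and √32041 = 179.
So n = (1 + 179) / 6 = 180/6 = 30.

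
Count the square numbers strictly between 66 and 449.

The n-th square number is n².
Smallest index with value > 66: n = 9 (giving 81).
Largest index with value < 449: n = 21 (giving 441).
Indices 9 through 21: 13 terms.

13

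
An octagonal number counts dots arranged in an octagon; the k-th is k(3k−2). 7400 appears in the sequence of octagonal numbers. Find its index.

50

Set n(3n−2) = 7400, giving 3n² − 2n − 7400 = 0.
So n = (2 + 298) / 6 = 300/6 = 50.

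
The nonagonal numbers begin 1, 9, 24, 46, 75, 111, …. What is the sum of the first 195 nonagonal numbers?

8669570

Σ i(7i−5)/2 = (7Σi² − 5Σi) / 2 over i = 1..195.
Σi = 19110 and Σi² = 2490670.
(7·2490670 − 5·19110) / 2 = 17339140/2 = 8669570.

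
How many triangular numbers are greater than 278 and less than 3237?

56

The n-th triangular number is n(n+1)/2.
Smallest index with value > 278: n = 24 (giving 300).
Largest index with value < 3237: n = 79 (giving 3160).
Indices 24 through 79: 56 terms.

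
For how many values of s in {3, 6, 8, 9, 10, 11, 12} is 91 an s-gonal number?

s = 3: P(3, 13) = 91. ✓
s = 6: P(6, 7) = 91. ✓
s = 8: P(8, 5) = 65 and P(8, 6) = 96; 91 is not s-gonal.
s = 9: P(9, 5) = 75 and P(9, 6) = 111; 91 is not s-gonal.
s = 10: P(10, 5) = 85 and P(10, 6) = 126; 91 is not s-gonal.
s = 11: P(11, 4) = 58 and P(11, 5) = 95; 91 is not s-gonal.
s = 12: P(12, 4) = 64 and P(12, 5) = 105; 91 is not s-gonal.
Hits: s ∈ {3, 6} → 2.

2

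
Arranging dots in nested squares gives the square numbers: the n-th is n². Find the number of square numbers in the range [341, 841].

11

The n-th square number is n².
Smallest index with value ≥ 341: n = 19 (giving 361).
Largest index with value ≤ 841: n = 29 (giving 841).
Indices 19 through 29: 11 terms.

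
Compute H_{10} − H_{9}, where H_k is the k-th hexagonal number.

Consecutive hexagonal numbers differ by 4n − 3: here 4·10 − 3 = 37.

37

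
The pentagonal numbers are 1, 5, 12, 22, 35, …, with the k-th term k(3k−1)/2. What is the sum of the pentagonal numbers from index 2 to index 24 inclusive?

7199

Σ i(3i−1)/2 = (3Σi² − Σi) / 2 over i = 2..24.
Σi = 300 − 1 = 299 and Σi² = 4900 − 1 = 4899.
(3·4899 − 1·299) / 2 = 14398/2 = 7199.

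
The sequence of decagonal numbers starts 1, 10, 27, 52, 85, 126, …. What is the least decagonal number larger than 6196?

Solve n(4n−3) > 6196 for integer n.
The largest n with value ≤ 6196 is 39 (since 5967 ≤ 6196 < 6280), so the first above is n = 40, value 6280.

6280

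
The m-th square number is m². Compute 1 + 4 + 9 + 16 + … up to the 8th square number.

Σ_{i=1}^{8} i² = 8·9·17/6 = 204.

204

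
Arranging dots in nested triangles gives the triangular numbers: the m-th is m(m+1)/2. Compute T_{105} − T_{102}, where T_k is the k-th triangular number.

312

105·106/2 = 5565 and 102·103/2 = 5253.
Difference: 5565 − 5253 = 312.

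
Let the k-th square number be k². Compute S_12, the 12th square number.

144

12² = 144.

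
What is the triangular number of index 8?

36

The 8th triangular number is n(n+1)/2 with n = 8.
8·9/2 = 72/2 = 36.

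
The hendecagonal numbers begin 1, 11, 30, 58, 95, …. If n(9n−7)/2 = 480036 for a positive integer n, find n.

Set n(9n−7)/2 = 480036, giving 9n² − 7n − 960072 = 0.
The discriminant is 49 + 72·480036 = 34562641, and √34562641 = 5879.
So n = (7 + 5879) / 18 = 5886/18 = 327.

327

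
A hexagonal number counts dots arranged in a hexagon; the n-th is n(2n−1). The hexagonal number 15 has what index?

3

Set n(2n−1) = 15, giving 2n² − n − 15 = 0.
So n = (1 + 11) / 4 = 12/4 = 3.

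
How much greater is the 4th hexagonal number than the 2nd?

4·(2·4 − 1) = 28 and 2·(2·2 − 1) = 6.
Difference: 28 − 6 = 22.

22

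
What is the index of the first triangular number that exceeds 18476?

192

Solve n(n+1)/2 > 18476 for integer n.
The largest n with value ≤ 18476 is 191 (since 18336 ≤ 18476 < 18528), so the first above is n = 192, value 18528.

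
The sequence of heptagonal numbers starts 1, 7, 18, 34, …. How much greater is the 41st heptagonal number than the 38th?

588

41·(5·41 − 3)/2 = 4141 and 38·(5·38 − 3)/2 = 3553.
Difference: 4141 − 3553 = 588.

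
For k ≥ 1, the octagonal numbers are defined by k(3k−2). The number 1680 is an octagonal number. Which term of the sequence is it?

24

Set n(3n−2) = 1680, giving 3n² − 2n − 1680 = 0.
So n = (2 + 142) / 6 = 144/6 = 24.
Check: 24·(3·24 − 2) = 1680. ✓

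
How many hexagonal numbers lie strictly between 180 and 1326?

The n-th hexagonal number is n(2n−1).
Smallest index with value > 180: n = 10 (giving 190).
Largest index with value < 1326: n = 25 (giving 1225).
Indices 10 through 25: 16 terms.

16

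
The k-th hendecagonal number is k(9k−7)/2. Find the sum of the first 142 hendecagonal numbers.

4304872

Σ i(9i−7)/2 = (9Σi² − 7Σi) / 2 over i = 1..142.
Σi = 10153 and Σi² = 964535.
(9·964535 − 7·10153) / 2 = 8609744/2 = 4304872.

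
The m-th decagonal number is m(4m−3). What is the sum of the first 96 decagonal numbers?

1184176

Σ i(4i−3) = 4Σi² − 3Σi over i = 1..96.
Σi = 4656 and Σi² = 299536.
4·299536 − 3·4656 = 1184176.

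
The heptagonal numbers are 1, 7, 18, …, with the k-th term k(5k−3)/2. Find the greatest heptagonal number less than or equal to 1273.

Solve n(5n−3)/2 ≤ 1273 for integer n.
n = 22 gives 1177 ≤ 1273, while n = 23 gives 1288 > 1273; so the answer is 1177.

1177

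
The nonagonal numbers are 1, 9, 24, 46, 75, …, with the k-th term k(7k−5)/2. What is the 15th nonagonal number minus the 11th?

15·(7·15 − 5)/2 = 750 and 11·(7·11 − 5)/2 = 396.
Difference: 750 − 396 = 354.

354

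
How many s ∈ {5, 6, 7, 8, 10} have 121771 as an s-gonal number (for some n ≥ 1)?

s = 5: P(5, 285) = 121695 and P(5, 286) = 122551; 121771 is not s-gonal.
s = 6: P(6, 247) = 121771. ✓
s = 7: P(7, 221) = 121771. ✓
s = 8: P(8, 201) = 120801 and P(8, 202) = 122008; 121771 is not s-gonal.
s = 10: P(10, 174) = 120582 and P(10, 175) = 121975; 121771 is not s-gonal.
Hits: s ∈ {6, 7} → 2.

2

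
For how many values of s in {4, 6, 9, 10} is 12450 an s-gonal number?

1

s = 4: P(4, 111) = 12321 and P(4, 112) = 12544; 12450 is not s-gonal.
s = 6: P(6, 79) = 12403 and P(6, 80) = 12720; 12450 is not s-gonal.
s = 9: P(9, 60) = 12450. ✓
s = 10: P(10, 56) = 12376 and P(10, 57) = 12825; 12450 is not s-gonal.
Hits: s ∈ {9} → 1.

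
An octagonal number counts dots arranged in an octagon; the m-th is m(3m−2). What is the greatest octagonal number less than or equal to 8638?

Solve n(3n−2) ≤ 8638 for integer n.
n = 53 gives 8321 ≤ 8638, while n = 54 gives 8640 > 8638; so the answer is 8321.

8321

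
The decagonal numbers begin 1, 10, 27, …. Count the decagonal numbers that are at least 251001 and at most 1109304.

The n-th decagonal number is n(4n−3).
Smallest index with value ≥ 251001: n = 251 (giving 251251).
Largest index with value ≤ 1109304: n = 526 (giving 1105126).
Indices 251 through 526: 276 terms.

276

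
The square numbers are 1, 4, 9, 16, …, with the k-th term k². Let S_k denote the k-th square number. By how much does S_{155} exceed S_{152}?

155² = 24025 and 152² = 23104.
Difference: 24025 − 23104 = 921.

921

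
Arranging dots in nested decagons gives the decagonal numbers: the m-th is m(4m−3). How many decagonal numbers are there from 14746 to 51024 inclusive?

52

The n-th decagonal number is n(4n−3).
Smallest index with value ≥ 14746: n = 62 (giving 15190).
Largest index with value ≤ 51024: n = 113 (giving 50737).
Indices 62 through 113: 52 terms.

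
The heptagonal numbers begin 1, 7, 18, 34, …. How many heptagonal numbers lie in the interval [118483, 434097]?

The n-th heptagonal number is n(5n−3)/2.
Smallest index with value ≥ 118483: n = 218 (giving 118483).
Largest index with value ≤ 434097: n = 417 (giving 434097).
Indices 218 through 417: 200 terms.

200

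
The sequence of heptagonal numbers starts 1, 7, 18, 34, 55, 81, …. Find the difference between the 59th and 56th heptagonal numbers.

858

59·(5·59 − 3)/2 = 8614 and 56·(5·56 − 3)/2 = 7756.
Difference: 8614 − 7756 = 858.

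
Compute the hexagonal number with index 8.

120

The 8th hexagonal number is n(2n−1) with n = 8.
8·(2·8 − 1) = 8·15 = 120.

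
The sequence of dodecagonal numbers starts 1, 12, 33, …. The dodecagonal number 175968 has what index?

188

Set n(5n−4) = 175968, giving 5n² − 4n − 175968 = 0.
The discriminant is 16 + 20·175968 = 3519376, and √3519376 = 1876.
So n = (4 + 1876) / 10 = 1880/10 = 188.
Check: 188·(5·188 − 4) = 175968. ✓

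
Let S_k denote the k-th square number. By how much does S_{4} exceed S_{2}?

12

4² = 16 and 2² = 4.
Difference: 16 − 4 = 12.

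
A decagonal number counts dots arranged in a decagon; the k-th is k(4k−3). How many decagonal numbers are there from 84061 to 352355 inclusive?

The n-th decagonal number is n(4n−3).
Smallest index with value ≥ 84061: n = 146 (giving 84826).
Largest index with value ≤ 352355: n = 297 (giving 351945).
Indices 146 through 297: 152 terms.

152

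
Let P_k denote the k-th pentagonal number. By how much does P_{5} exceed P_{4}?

13

Consecutive pentagonal numbers differ by 3n − 2: here 3·5 − 2 = 13.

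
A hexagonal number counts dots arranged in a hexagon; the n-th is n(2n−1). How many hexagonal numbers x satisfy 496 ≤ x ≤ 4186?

31

The n-th hexagonal number is n(2n−1).
Smallest index with value ≥ 496: n = 16 (giving 496).
Largest index with value ≤ 4186: n = 46 (giving 4186).
Indices 16 through 46: 31 terms.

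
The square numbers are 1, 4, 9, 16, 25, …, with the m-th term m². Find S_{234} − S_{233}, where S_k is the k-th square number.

467

n² − (n−1)² = 2n − 1, so 234² − 233² = 2·234 − 1 = 467.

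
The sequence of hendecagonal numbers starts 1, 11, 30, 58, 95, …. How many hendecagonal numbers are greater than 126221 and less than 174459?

The n-th hendecagonal number is n(9n−7)/2.
Smallest index with value > 126221: n = 168 (giving 126420).
Largest index with value < 174459: n = 197 (giving 173951).
Indices 168 through 197: 30 terms.

30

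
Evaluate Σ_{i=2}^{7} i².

Σ_{i=2}^{7} i² = 140 − 1 = 139.

139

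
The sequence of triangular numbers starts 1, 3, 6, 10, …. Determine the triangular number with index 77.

77·78/2 = 6006/2 = 3003.

3003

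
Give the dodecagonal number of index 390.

The 390th dodecagonal number is n(5n−4) with n = 390.
390·(5·390 − 4) = 390·1946 = 758940.

758940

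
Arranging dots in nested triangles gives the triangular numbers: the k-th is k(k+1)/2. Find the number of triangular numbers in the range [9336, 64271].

222

The n-th triangular number is n(n+1)/2.
Smallest index with value ≥ 9336: n = 137 (giving 9453).
Largest index with value ≤ 64271: n = 358 (giving 64261).
Indices 137 through 358: 222 terms.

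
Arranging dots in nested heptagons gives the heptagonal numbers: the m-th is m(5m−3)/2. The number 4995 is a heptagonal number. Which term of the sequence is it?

Set n(5n−3)/2 = 4995, giving 5n² − 3n − 9990 = 0.
So n = (3 + 447) / 10 = 450/10 = 45.

45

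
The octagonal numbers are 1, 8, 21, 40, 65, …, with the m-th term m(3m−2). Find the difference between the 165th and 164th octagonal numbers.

985

Consecutive octagonal numbers differ by 6n − 5: here 6·165 − 5 = 985.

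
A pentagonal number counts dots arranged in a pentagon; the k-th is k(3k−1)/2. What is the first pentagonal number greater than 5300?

5370

Solve n(3n−1)/2 > 5300 for integer n.
The largest n with value ≤ 5300 is 59 (since 5192 ≤ 5300 < 5370), so the first above is n = 60, value 5370.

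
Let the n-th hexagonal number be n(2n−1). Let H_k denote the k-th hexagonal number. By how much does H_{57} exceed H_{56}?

Consecutive hexagonal numbers differ by 4n − 3: here 4·57 − 3 = 225.

225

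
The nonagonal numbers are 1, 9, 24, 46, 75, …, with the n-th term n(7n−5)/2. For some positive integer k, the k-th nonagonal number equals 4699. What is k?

Set n(7n−5)/2 = 4699, giving 7n² − 5n − 9398 = 0.
So n = (5 + 513) / 14 = 518/14 = 37.

37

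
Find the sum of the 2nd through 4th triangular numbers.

Σ i(i+1)/2 = (Σi² + Σi) / 2 over i = 2..4.
Σi = 10 − 1 = 9 and Σi² = 30 − 1 = 29.
(1·29 + 1·9) / 2 = 38/2 = 19.

19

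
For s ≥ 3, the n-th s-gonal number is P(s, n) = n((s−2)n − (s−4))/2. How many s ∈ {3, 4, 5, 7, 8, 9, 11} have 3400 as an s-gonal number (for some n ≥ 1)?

s = 3: P(3, 81) = 3321 and P(3, 82) = 3403; 3400 is not s-gonal.
s = 4: P(4, 58) = 3364 and P(4, 59) = 3481; 3400 is not s-gonal.
s = 5: P(5, 47) = 3290 and P(5, 48) = 3432; 3400 is not s-gonal.
s = 7: P(7, 37) = 3367 and P(7, 38) = 3553; 3400 is not s-gonal.
s = 8: P(8, 34) = 3400. ✓
s = 9: P(9, 31) = 3286 and P(9, 32) = 3504; 3400 is not s-gonal.
s = 11: P(11, 27) = 3186 and P(11, 28) = 3430; 3400 is not s-gonal.
Hits: s ∈ {8} → 1.

1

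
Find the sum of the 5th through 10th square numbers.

355

Σ_{i=5}^{10} i² = 385 − 30 = 355.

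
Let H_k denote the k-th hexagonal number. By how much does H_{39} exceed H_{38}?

153

Consecutive hexagonal numbers differ by 4n − 3: here 4·39 − 3 = 153.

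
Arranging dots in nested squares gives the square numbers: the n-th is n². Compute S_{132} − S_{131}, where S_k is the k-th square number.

263

n² − (n−1)² = 2n − 1, so 132² − 131² = 2·132 − 1 = 263.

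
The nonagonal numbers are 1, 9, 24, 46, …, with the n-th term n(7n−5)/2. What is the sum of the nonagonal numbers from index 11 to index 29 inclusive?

27645

Σ i(7i−5)/2 = (7Σi² − 5Σi) / 2 over i = 11..29.
Σi = 435 − 55 = 380 and Σi² = 8555 − 385 = 8170.
(7·8170 − 5·380) / 2 = 55290/2 = 27645.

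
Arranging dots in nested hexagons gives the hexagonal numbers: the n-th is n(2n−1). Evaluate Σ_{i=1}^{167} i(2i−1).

Σ i(2i−1) = 2Σi² − Σi over i = 1..167.
Σi = 14028 and Σi² = 1566460.
2·1566460 − 1·14028 = 3118892.

3118892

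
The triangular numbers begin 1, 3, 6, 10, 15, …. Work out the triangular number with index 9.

45

9·10/2 = 90/2 = 45.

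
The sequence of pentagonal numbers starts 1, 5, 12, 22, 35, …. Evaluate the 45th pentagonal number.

3015

The 45th pentagonal number is n(3n−1)/2 with n = 45.
45·(3·45 − 1)/2 = 45·134/2 = 45·67 = 3015.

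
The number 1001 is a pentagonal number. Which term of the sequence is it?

26

Set n(3n−1)/2 = 1001, giving 3n² − n − 2002 = 0.
The discriminant is 1 + 24·1001 = 24025, and √24025 = 155.
So n = (1 + 155) / 6 = 156/6 = 26.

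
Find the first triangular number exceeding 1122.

1128

Solve n(n+1)/2 > 1122 for integer n.
The largest n with value ≤ 1122 is 46 (since 1081 ≤ 1122 < 1128), so the first above is n = 47, value 1128.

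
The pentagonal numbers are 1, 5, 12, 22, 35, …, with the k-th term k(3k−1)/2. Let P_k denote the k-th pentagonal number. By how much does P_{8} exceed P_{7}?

22

Consecutive pentagonal numbers differ by 3n − 2: here 3·8 − 2 = 22.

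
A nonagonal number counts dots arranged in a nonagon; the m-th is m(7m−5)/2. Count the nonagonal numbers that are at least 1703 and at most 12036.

37

The n-th nonagonal number is n(7n−5)/2.
Smallest index with value ≥ 1703: n = 23 (giving 1794).
Largest index with value ≤ 12036: n = 59 (giving 12036).
Indices 23 through 59: 37 terms.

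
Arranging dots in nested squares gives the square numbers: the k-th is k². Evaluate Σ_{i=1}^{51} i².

Σ_{i=1}^{51} i² = 51·52·103/6 = 45526.

45526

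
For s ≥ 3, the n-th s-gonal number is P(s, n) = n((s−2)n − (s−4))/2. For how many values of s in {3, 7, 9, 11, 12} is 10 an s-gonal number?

1

s = 3: P(3, 4) = 10. ✓
s = 7: P(7, 2) = 7 and P(7, 3) = 18; 10 is not s-gonal.
s = 9: P(9, 2) = 9 and P(9, 3) = 24; 10 is not s-gonal.
s = 11: P(11, 1) = 1 and P(11, 2) = 11; 10 is not s-gonal.
s = 12: P(12, 1) = 1 and P(12, 2) = 12; 10 is not s-gonal.
Hits: s ∈ {3} → 1.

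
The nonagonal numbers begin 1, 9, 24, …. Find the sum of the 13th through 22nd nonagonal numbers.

10570

Σ i(7i−5)/2 = (7Σi² − 5Σi) / 2 over i = 13..22.
Σi = 253 − 78 = 175 and Σi² = 3795 − 650 = 3145.
(7·3145 − 5·175) / 2 = 21140/2 = 10570.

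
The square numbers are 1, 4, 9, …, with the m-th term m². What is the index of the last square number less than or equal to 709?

Solve n² ≤ 709 for integer n.
n = 26 gives 676 ≤ 709, while n = 27 gives 729 > 709; so the answer is index 26.

26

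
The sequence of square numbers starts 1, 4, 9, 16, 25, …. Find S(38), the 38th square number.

38² = 1444.

1444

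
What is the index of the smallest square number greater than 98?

Solve n² > 98 for integer n.
The largest n with value ≤ 98 is 9 (since 81 ≤ 98 < 100), so the first above is n = 10, value 100.

10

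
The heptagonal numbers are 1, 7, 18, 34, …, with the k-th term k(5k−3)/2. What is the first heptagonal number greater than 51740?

Solve n(5n−3)/2 > 51740 for integer n.
The largest n with value ≤ 51740 is 144 (since 51624 ≤ 51740 < 52345), so the first above is n = 145, value 52345.

52345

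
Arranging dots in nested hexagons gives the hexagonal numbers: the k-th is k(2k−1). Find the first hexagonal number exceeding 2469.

Solve n(2n−1) > 2469 for integer n.
The largest n with value ≤ 2469 is 35 (since 2415 ≤ 2469 < 2556), so the first above is n = 36, value 2556.

2556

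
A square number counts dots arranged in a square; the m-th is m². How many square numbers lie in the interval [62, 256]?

9

The n-th square number is n².
Smallest index with value ≥ 62: n = 8 (giving 64).
Largest index with value ≤ 256: n = 16 (giving 256).
Indices 8 through 16: 9 terms.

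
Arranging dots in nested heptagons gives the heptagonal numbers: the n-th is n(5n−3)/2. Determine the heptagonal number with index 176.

The 176th heptagonal number is n(5n−3)/2 with n = 176.
176·(5·176 − 3)/2 = 176·877/2 = 77176.

77176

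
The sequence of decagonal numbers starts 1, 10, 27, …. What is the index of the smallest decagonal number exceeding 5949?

39

Solve n(4n−3) > 5949 for integer n.
The largest n with value ≤ 5949 is 38 (since 5662 ≤ 5949 < 5967), so the first above is n = 39, value 5967.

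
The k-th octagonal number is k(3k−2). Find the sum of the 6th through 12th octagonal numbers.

1659

Σ i(3i−2) = 3Σi² − 2Σi over i = 6..12.
Σi = 78 − 15 = 63 and Σi² = 650 − 55 = 595.
3·595 − 2·63 = 1659.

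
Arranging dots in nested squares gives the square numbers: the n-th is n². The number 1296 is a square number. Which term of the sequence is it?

36

We need n² = 1296, so n = √1296 = 36.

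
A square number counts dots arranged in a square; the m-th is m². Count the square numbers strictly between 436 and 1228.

The n-th square number is n².
Smallest index with value > 436: n = 21 (giving 441).
Largest index with value < 1228: n = 35 (giving 1225).
Indices 21 through 35: 15 terms.

15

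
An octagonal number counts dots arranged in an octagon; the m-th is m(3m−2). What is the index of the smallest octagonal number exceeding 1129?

20

Solve n(3n−2) > 1129 for integer n.
The largest n with value ≤ 1129 is 19 (since 1045 ≤ 1129 < 1160), so the first above is n = 20, value 1160.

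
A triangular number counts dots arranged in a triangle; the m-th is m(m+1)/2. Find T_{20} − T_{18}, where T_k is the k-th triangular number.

20·21/2 = 210 and 18·19/2 = 171.
Difference: 210 − 171 = 39.

39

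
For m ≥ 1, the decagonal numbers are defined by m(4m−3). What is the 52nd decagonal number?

The 52nd decagonal number is n(4n−3) with n = 52.
52·(4·52 − 3) = 52·205 = 10660.

10660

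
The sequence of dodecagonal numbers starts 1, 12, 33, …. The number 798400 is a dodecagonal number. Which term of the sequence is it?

400

Set n(5n−4) = 798400, giving 5n² − 4n − 798400 = 0.
So n = (4 + 3996) / 10 = 4000/10 = 400.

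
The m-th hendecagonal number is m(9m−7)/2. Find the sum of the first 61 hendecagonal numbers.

342271

Σ i(9i−7)/2 = (9Σi² − 7Σi) / 2 over i = 1..61.
Σi = 1891 and Σi² = 77531.
(9·77531 − 7·1891) / 2 = 684542/2 = 342271.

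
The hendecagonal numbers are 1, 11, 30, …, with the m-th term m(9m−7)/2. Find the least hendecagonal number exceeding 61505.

Solve n(9n−7)/2 > 61505 for integer n.
The largest n with value ≤ 61505 is 117 (since 61191 ≤ 61505 < 62245), so the first above is n = 118, value 62245.

62245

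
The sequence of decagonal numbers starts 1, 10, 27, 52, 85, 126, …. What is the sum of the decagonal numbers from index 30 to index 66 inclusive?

Σ i(4i−3) = 4Σi² − 3Σi over i = 30..66.
Σi = 2211 − 435 = 1776 and Σi² = 98021 − 8555 = 89466.
4·89466 − 3·1776 = 352536.

352536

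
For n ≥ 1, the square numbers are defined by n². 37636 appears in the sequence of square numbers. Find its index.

We need n² = 37636, so n = √37636 = 194.
Check: 194² = 37636. ✓

194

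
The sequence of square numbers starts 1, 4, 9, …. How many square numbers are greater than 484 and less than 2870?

31

The n-th square number is n².
Smallest index with value > 484: n = 23 (giving 529).
Largest index with value < 2870: n = 53 (giving 2809).
Indices 23 through 53: 31 terms.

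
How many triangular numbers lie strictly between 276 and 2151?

42

The n-th triangular number is n(n+1)/2.
Smallest index with value > 276: n = 24 (giving 300).
Largest index with value < 2151: n = 65 (giving 2145).
Indices 24 through 65: 42 terms.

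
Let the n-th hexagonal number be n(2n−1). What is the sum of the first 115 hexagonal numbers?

Σ i(2i−1) = 2Σi² − Σi over i = 1..115.
Σi = 6670 and Σi² = 513590.
2·513590 − 1·6670 = 1020510.

1020510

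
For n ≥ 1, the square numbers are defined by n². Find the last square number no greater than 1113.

Solve n² ≤ 1113 for integer n.
n = 33 gives 1089 ≤ 1113, while n = 34 gives 1156 > 1113; so the answer is 1089.

1089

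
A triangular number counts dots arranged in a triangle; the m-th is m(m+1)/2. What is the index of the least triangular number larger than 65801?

363

Solve n(n+1)/2 > 65801 for integer n.
The largest n with value ≤ 65801 is 362 (since 65703 ≤ 65801 < 66066), so the first above is n = 363, value 66066.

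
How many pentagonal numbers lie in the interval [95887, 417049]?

The n-th pentagonal number is n(3n−1)/2.
Smallest index with value ≥ 95887: n = 253 (giving 95887).
Largest index with value ≤ 417049: n = 527 (giving 416330).
Indices 253 through 527: 275 terms.

275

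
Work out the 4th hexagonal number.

28

The 4th hexagonal number is n(2n−1) with n = 4.
4·(2·4 − 1) = 4·7 = 28.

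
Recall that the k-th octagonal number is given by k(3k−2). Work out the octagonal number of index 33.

3201

The 33rd octagonal number is n(3n−2) with n = 33.
33·(3·33 − 2) = 33·97 = 3201.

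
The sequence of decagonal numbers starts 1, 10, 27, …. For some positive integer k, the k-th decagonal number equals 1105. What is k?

17

Set n(4n−3) = 1105, giving 4n² − 3n − 1105 = 0.
So n = (3 + 133) / 8 = 136/8 = 17.
Check: 17·(4·17 − 3) = 1105. ✓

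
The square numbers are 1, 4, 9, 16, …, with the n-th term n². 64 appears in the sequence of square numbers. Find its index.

We need n² = 64, so n = √64 = 8.
Check: 8² = 64. ✓

8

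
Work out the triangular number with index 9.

45

9·10/2 = 90/2 = 45.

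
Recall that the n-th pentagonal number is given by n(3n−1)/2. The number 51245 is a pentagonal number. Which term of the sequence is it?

Set n(3n−1)/2 = 51245, giving 3n² − n − 102490 = 0.
The discriminant is 1 + 24·51245 = 1229881, and √1229881 = 1109.
So n = (1 + 1109) / 6 = 1110/6 = 185.

185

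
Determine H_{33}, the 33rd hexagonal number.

33·(2·33 − 1) = 33·65 = 2145.

2145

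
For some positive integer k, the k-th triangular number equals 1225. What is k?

Set n(n+1)/2 = 1225, giving n² + n − 2450 = 0.
The discriminant is 1 + 8·1225 = 9801, and √9801 = 99.
So n = (-1 + 99) / 2 = 98/2 = 49.

49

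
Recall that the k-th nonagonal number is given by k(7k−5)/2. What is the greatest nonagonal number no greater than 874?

856

Solve n(7n−5)/2 ≤ 874 for integer n.
n = 16 gives 856 ≤ 874, while n = 17 gives 969 > 874; so the answer is 856.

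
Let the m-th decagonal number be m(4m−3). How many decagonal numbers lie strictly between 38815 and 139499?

The n-th decagonal number is n(4n−3).
Smallest index with value > 38815: n = 99 (giving 38907).
Largest index with value < 139499: n = 187 (giving 139315).
Indices 99 through 187: 89 terms.

89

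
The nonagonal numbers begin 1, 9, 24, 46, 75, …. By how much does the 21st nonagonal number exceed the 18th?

21·(7·21 − 5)/2 = 1491 and 18·(7·18 − 5)/2 = 1089.
Difference: 1491 − 1089 = 402.

402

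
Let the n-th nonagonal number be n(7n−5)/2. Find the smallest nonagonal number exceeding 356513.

Solve n(7n−5)/2 > 356513 for integer n.
The largest n with value ≤ 356513 is 319 (since 355366 ≤ 356513 < 357600), so the first above is n = 320, value 357600.

357600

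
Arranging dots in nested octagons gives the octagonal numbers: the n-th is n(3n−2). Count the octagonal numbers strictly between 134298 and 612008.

240

The n-th octagonal number is n(3n−2).
Smallest index with value > 134298: n = 212 (giving 134408).
Largest index with value < 612008: n = 451 (giving 609301).
Indices 212 through 451: 240 terms.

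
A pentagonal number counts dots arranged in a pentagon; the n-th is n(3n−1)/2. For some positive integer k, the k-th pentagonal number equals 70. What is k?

Set n(3n−1)/2 = 70, giving 3n² − n − 140 = 0.
The discriminant is 1 + 24·70 = 1681, and √1681 = 41.
So n = (1 + 41) / 6 = 42/6 = 7.

7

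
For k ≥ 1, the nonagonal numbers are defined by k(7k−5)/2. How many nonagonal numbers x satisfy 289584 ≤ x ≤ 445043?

The n-th nonagonal number is n(7n−5)/2.
Smallest index with value ≥ 289584: n = 288 (giving 289584).
Largest index with value ≤ 445043: n = 356 (giving 442686).
Indices 288 through 356: 69 terms.

69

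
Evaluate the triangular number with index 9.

9·10/2 = 90/2 = 45.

45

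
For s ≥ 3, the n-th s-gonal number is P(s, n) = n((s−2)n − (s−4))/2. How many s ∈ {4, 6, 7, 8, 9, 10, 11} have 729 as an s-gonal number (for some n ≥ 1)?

1

s = 4: P(4, 27) = 729. ✓
s = 6: P(6, 19) = 703 and P(6, 20) = 780; 729 is not s-gonal.
s = 7: P(7, 17) = 697 and P(7, 18) = 783; 729 is not s-gonal.
s = 8: P(8, 15) = 645 and P(8, 16) = 736; 729 is not s-gonal.
s = 9: P(9, 14) = 651 and P(9, 15) = 750; 729 is not s-gonal.
s = 10: P(10, 13) = 637 and P(10, 14) = 742; 729 is not s-gonal.
s = 11: P(11, 13) = 715 and P(11, 14) = 833; 729 is not s-gonal.
Hits: s ∈ {4} → 1.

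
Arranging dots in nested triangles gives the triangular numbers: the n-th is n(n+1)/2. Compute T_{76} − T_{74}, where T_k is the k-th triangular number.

151

76·77/2 = 2926 and 74·75/2 = 2775.
Difference: 2926 − 2775 = 151.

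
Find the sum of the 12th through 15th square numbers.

Σ_{i=12}^{15} i² = 1240 − 506 = 734.

734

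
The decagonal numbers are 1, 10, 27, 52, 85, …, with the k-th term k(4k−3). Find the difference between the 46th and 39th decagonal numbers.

2359

46·(4·46 − 3) = 8326 and 39·(4·39 − 3) = 5967.
Difference: 8326 − 5967 = 2359.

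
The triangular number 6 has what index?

Set n(n+1)/2 = 6, giving n² + n − 12 = 0.
The discriminant is 1 + 8·6 = 49, and √49 = 7.
So n = (-1 + 7) / 2 = 6/2 = 3.
Check: 3·4/2 = 6. ✓

3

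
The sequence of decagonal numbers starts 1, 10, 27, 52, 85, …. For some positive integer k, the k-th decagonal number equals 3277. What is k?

29

Set n(4n−3) = 3277, giving 4n² − 3n − 3277 = 0.
The discriminant is 9 + 16·3277 = 52441, and √52441 = 229.
So n = (3 + 229) / 8 = 232/8 = 29.
Check: 29·(4·29 − 3) = 3277. ✓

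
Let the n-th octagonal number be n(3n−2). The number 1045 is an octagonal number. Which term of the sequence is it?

Set n(3n−2) = 1045, giving 3n² − 2n − 1045 = 0.
The discriminant is 4 + 12·1045 = 12544, and √12544 = 112.
So n = (2 + 112) / 6 = 114/6 = 19.
Check: 19·(3·19 − 2) = 1045. ✓

19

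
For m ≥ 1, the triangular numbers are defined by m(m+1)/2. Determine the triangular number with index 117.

6903

The 117th triangular number is n(n+1)/2 with n = 117.
117·118/2 = 13806/2 = 6903.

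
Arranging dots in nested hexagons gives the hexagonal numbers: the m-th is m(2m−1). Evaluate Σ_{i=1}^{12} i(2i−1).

1222

Σ i(2i−1) = 2Σi² − Σi over i = 1..12.
Σi = 78 and Σi² = 650.
2·650 − 1·78 = 1222.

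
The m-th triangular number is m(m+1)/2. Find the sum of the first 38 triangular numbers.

9880

Σ i(i+1)/2 = (Σi² + Σi) / 2 over i = 1..38.
Σi = 741 and Σi² = 19019.
(1·19019 + 1·741) / 2 = 19760/2 = 9880.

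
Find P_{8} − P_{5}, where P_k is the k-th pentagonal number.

57

8·(3·8 − 1)/2 = 92 and 5·(3·5 − 1)/2 = 35.
Difference: 92 − 35 = 57.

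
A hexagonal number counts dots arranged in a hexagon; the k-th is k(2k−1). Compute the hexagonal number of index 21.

The 21st hexagonal number is n(2n−1) with n = 21.
21·(2·21 − 1) = 21·41 = 861.

861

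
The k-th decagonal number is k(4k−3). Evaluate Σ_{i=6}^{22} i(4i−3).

14246

Σ i(4i−3) = 4Σi² − 3Σi over i = 6..22.
Σi = 253 − 15 = 238 and Σi² = 3795 − 55 = 3740.
4·3740 − 3·238 = 14246.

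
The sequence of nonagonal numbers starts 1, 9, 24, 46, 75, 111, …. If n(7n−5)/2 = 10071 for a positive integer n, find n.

54

Set n(7n−5)/2 = 10071, giving 7n² − 5n − 20142 = 0.
The discriminant is 25 + 56·10071 = 564001, and √564001 = 751.
So n = (5 + 751) / 14 = 756/14 = 54.
Check: 54·(7·54 − 5)/2 = 10071. ✓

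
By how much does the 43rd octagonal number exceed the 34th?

43·(3·43 − 2) = 5461 and 34·(3·34 − 2) = 3400.
Difference: 5461 − 3400 = 2061.

2061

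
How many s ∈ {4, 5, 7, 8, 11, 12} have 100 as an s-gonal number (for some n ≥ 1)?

s = 4: P(4, 10) = 100. ✓
s = 5: P(5, 8) = 92 and P(5, 9) = 117; 100 is not s-gonal.
s = 7: P(7, 6) = 81 and P(7, 7) = 112; 100 is not s-gonal.
s = 8: P(8, 6) = 96 and P(8, 7) = 133; 100 is not s-gonal.
s = 11: P(11, 5) = 95 and P(11, 6) = 141; 100 is not s-gonal.
s = 12: P(12, 4) = 64 and P(12, 5) = 105; 100 is not s-gonal.
Hits: s ∈ {4} → 1.

1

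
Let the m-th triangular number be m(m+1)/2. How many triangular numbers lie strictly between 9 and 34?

4

The n-th triangular number is n(n+1)/2.
Smallest index with value > 9: n = 4 (giving 10).
Largest index with value < 34: n = 7 (giving 28).
Indices 4 through 7: 4 terms.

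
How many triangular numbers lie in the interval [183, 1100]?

The n-th triangular number is n(n+1)/2.
Smallest index with value ≥ 183: n = 19 (giving 190).
Largest index with value ≤ 1100: n = 46 (giving 1081).
Indices 19 through 46: 28 terms.

28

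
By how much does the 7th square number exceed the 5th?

7² = 49 and 5² = 25.
Difference: 49 − 25 = 24.

24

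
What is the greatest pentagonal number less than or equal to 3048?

Solve n(3n−1)/2 ≤ 3048 for integer n.
n = 45 gives 3015 ≤ 3048, while n = 46 gives 3151 > 3048; so the answer is 3015.

3015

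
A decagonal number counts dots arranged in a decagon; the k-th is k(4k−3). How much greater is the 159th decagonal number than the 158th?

1265

Consecutive decagonal numbers differ by 8n − 7: here 8·159 − 7 = 1265.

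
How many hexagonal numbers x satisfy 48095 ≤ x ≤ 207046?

167

The n-th hexagonal number is n(2n−1).
Smallest index with value ≥ 48095: n = 156 (giving 48516).
Largest index with value ≤ 207046: n = 322 (giving 207046).
Indices 156 through 322: 167 terms.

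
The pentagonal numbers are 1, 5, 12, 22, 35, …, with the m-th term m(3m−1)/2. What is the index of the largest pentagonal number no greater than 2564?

41

Solve n(3n−1)/2 ≤ 2564 for integer n.
n = 41 gives 2501 ≤ 2564, while n = 42 gives 2625 > 2564; so the answer is index 41.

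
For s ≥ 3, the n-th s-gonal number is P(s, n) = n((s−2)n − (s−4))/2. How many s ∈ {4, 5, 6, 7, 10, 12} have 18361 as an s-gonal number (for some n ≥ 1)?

2

s = 4: P(4, 135) = 18225 and P(4, 136) = 18496; 18361 is not s-gonal.
s = 5: P(5, 110) = 18095 and P(5, 111) = 18426; 18361 is not s-gonal.
s = 6: P(6, 96) = 18336 and P(6, 97) = 18721; 18361 is not s-gonal.
s = 7: P(7, 86) = 18361. ✓
s = 10: P(10, 68) = 18292 and P(10, 69) = 18837; 18361 is not s-gonal.
s = 12: P(12, 61) = 18361. ✓
Hits: s ∈ {7, 12} → 2.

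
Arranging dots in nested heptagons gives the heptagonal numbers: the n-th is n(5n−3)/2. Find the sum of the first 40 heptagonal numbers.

54120

Σ i(5i−3)/2 = (5Σi² − 3Σi) / 2 over i = 1..40.
Σi = 820 and Σi² = 22140.
(5·22140 − 3·820) / 2 = 108240/2 = 54120.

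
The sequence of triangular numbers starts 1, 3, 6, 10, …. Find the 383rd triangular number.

The 383rd triangular number is n(n+1)/2 with n = 383.
383·384/2 = 147072/2 = 73536.

73536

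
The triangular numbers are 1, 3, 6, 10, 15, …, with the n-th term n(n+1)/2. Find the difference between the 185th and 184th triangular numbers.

Consecutive triangular numbers differ by n: T_{185} − T_{184} = 185.

185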